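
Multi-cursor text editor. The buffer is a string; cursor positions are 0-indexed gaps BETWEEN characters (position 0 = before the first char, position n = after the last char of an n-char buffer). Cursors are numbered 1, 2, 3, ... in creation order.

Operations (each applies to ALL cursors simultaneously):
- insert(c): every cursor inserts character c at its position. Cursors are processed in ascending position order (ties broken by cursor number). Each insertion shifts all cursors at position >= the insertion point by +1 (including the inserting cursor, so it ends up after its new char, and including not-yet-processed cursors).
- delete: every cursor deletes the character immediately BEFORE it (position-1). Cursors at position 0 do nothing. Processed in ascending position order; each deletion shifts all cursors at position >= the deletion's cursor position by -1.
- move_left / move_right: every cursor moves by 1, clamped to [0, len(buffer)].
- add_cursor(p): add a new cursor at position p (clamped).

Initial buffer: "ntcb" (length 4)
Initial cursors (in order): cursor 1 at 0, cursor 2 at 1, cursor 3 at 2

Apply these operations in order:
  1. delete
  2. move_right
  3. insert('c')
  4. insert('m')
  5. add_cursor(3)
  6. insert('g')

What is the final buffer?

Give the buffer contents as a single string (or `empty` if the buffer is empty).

Answer: cccgcmmmgggb

Derivation:
After op 1 (delete): buffer="cb" (len 2), cursors c1@0 c2@0 c3@0, authorship ..
After op 2 (move_right): buffer="cb" (len 2), cursors c1@1 c2@1 c3@1, authorship ..
After op 3 (insert('c')): buffer="ccccb" (len 5), cursors c1@4 c2@4 c3@4, authorship .123.
After op 4 (insert('m')): buffer="ccccmmmb" (len 8), cursors c1@7 c2@7 c3@7, authorship .123123.
After op 5 (add_cursor(3)): buffer="ccccmmmb" (len 8), cursors c4@3 c1@7 c2@7 c3@7, authorship .123123.
After op 6 (insert('g')): buffer="cccgcmmmgggb" (len 12), cursors c4@4 c1@11 c2@11 c3@11, authorship .1243123123.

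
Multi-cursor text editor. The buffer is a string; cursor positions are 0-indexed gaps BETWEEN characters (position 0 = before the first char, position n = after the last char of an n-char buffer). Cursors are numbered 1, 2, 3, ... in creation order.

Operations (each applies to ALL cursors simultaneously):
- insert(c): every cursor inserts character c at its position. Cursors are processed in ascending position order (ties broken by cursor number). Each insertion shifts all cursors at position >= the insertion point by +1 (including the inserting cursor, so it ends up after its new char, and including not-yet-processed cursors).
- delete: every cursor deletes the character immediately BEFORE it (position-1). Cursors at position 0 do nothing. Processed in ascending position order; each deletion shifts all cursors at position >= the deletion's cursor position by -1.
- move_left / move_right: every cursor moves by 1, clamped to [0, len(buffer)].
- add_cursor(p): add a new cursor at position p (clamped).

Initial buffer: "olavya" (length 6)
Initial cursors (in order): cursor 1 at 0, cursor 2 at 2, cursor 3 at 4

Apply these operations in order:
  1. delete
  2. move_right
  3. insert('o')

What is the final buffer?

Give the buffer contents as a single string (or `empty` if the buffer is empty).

After op 1 (delete): buffer="oaya" (len 4), cursors c1@0 c2@1 c3@2, authorship ....
After op 2 (move_right): buffer="oaya" (len 4), cursors c1@1 c2@2 c3@3, authorship ....
After op 3 (insert('o')): buffer="ooaoyoa" (len 7), cursors c1@2 c2@4 c3@6, authorship .1.2.3.

Answer: ooaoyoa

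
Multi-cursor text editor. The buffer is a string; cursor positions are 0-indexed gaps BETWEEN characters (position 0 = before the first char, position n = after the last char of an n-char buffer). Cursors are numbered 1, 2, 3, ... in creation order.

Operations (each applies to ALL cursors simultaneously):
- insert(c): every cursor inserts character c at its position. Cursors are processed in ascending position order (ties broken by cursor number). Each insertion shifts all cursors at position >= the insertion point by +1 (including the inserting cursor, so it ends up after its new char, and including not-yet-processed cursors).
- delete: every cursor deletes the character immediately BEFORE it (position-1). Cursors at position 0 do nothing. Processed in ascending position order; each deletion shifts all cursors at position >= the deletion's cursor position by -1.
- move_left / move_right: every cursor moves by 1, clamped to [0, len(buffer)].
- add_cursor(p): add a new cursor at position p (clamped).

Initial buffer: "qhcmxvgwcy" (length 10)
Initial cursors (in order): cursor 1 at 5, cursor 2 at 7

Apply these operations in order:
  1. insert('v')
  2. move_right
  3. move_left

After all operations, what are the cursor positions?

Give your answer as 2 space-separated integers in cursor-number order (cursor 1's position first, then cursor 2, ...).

Answer: 6 9

Derivation:
After op 1 (insert('v')): buffer="qhcmxvvgvwcy" (len 12), cursors c1@6 c2@9, authorship .....1..2...
After op 2 (move_right): buffer="qhcmxvvgvwcy" (len 12), cursors c1@7 c2@10, authorship .....1..2...
After op 3 (move_left): buffer="qhcmxvvgvwcy" (len 12), cursors c1@6 c2@9, authorship .....1..2...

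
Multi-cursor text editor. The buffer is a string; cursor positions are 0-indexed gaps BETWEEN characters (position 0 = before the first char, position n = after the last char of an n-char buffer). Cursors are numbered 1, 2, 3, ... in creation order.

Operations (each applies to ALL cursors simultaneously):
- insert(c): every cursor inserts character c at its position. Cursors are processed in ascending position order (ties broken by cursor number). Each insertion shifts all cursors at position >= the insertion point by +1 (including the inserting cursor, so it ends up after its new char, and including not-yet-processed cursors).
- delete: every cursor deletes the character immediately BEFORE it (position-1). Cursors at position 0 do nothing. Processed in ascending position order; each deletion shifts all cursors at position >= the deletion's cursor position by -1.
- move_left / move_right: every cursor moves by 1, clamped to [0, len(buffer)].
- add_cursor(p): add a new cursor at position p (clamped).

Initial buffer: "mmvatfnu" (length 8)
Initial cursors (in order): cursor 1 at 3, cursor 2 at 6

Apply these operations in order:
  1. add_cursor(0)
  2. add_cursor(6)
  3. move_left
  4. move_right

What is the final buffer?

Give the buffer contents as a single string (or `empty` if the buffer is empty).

After op 1 (add_cursor(0)): buffer="mmvatfnu" (len 8), cursors c3@0 c1@3 c2@6, authorship ........
After op 2 (add_cursor(6)): buffer="mmvatfnu" (len 8), cursors c3@0 c1@3 c2@6 c4@6, authorship ........
After op 3 (move_left): buffer="mmvatfnu" (len 8), cursors c3@0 c1@2 c2@5 c4@5, authorship ........
After op 4 (move_right): buffer="mmvatfnu" (len 8), cursors c3@1 c1@3 c2@6 c4@6, authorship ........

Answer: mmvatfnu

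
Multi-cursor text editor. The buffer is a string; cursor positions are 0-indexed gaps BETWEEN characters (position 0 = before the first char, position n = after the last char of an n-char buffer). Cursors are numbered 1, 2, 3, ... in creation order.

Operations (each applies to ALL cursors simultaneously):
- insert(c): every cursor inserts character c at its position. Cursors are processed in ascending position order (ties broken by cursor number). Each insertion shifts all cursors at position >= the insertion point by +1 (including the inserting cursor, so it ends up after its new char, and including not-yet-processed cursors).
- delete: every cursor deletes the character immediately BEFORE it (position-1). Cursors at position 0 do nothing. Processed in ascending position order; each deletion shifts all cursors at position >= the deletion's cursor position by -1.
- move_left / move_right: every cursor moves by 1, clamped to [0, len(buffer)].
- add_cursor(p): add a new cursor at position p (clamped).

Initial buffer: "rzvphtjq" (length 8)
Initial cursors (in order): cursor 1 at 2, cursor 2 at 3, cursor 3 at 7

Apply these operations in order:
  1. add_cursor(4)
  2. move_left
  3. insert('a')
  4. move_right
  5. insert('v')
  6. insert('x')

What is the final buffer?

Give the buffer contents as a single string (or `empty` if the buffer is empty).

After op 1 (add_cursor(4)): buffer="rzvphtjq" (len 8), cursors c1@2 c2@3 c4@4 c3@7, authorship ........
After op 2 (move_left): buffer="rzvphtjq" (len 8), cursors c1@1 c2@2 c4@3 c3@6, authorship ........
After op 3 (insert('a')): buffer="razavaphtajq" (len 12), cursors c1@2 c2@4 c4@6 c3@10, authorship .1.2.4...3..
After op 4 (move_right): buffer="razavaphtajq" (len 12), cursors c1@3 c2@5 c4@7 c3@11, authorship .1.2.4...3..
After op 5 (insert('v')): buffer="razvavvapvhtajvq" (len 16), cursors c1@4 c2@7 c4@10 c3@15, authorship .1.12.24.4..3.3.
After op 6 (insert('x')): buffer="razvxavvxapvxhtajvxq" (len 20), cursors c1@5 c2@9 c4@13 c3@19, authorship .1.112.224.44..3.33.

Answer: razvxavvxapvxhtajvxq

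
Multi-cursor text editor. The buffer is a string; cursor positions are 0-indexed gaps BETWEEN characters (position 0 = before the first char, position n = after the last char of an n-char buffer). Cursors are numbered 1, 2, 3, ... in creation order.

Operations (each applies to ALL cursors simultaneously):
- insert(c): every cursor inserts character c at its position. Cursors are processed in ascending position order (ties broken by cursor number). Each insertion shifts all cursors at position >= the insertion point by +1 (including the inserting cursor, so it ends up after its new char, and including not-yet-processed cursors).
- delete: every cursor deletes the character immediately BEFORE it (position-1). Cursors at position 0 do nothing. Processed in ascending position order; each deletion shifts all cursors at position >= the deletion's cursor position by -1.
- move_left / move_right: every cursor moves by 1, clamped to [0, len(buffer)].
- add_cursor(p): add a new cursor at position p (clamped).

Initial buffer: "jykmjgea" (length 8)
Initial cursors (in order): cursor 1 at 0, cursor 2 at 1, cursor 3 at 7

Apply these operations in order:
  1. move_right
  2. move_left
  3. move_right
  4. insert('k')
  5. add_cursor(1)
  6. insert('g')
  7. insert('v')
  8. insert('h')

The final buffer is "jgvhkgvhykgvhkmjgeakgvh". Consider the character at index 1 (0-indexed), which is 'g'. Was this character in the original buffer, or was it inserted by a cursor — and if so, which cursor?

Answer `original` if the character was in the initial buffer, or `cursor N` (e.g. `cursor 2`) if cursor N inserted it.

After op 1 (move_right): buffer="jykmjgea" (len 8), cursors c1@1 c2@2 c3@8, authorship ........
After op 2 (move_left): buffer="jykmjgea" (len 8), cursors c1@0 c2@1 c3@7, authorship ........
After op 3 (move_right): buffer="jykmjgea" (len 8), cursors c1@1 c2@2 c3@8, authorship ........
After op 4 (insert('k')): buffer="jkykkmjgeak" (len 11), cursors c1@2 c2@4 c3@11, authorship .1.2......3
After op 5 (add_cursor(1)): buffer="jkykkmjgeak" (len 11), cursors c4@1 c1@2 c2@4 c3@11, authorship .1.2......3
After op 6 (insert('g')): buffer="jgkgykgkmjgeakg" (len 15), cursors c4@2 c1@4 c2@7 c3@15, authorship .411.22......33
After op 7 (insert('v')): buffer="jgvkgvykgvkmjgeakgv" (len 19), cursors c4@3 c1@6 c2@10 c3@19, authorship .44111.222......333
After op 8 (insert('h')): buffer="jgvhkgvhykgvhkmjgeakgvh" (len 23), cursors c4@4 c1@8 c2@13 c3@23, authorship .4441111.2222......3333
Authorship (.=original, N=cursor N): . 4 4 4 1 1 1 1 . 2 2 2 2 . . . . . . 3 3 3 3
Index 1: author = 4

Answer: cursor 4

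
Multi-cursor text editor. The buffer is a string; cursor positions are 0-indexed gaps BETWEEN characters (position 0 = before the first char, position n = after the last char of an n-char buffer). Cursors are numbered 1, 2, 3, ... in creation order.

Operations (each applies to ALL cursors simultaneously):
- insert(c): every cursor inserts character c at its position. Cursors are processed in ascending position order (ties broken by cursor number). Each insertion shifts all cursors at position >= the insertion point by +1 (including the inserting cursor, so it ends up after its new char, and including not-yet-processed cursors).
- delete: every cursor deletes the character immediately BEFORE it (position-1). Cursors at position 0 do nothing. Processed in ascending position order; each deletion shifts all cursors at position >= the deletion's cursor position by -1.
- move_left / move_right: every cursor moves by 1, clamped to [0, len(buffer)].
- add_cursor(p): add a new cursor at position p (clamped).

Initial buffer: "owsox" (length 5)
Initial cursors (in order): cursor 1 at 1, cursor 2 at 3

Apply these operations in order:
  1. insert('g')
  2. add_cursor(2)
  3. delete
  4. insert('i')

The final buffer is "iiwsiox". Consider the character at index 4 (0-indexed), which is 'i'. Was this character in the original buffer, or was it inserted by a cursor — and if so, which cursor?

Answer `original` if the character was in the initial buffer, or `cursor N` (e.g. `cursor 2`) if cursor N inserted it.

Answer: cursor 2

Derivation:
After op 1 (insert('g')): buffer="ogwsgox" (len 7), cursors c1@2 c2@5, authorship .1..2..
After op 2 (add_cursor(2)): buffer="ogwsgox" (len 7), cursors c1@2 c3@2 c2@5, authorship .1..2..
After op 3 (delete): buffer="wsox" (len 4), cursors c1@0 c3@0 c2@2, authorship ....
After op 4 (insert('i')): buffer="iiwsiox" (len 7), cursors c1@2 c3@2 c2@5, authorship 13..2..
Authorship (.=original, N=cursor N): 1 3 . . 2 . .
Index 4: author = 2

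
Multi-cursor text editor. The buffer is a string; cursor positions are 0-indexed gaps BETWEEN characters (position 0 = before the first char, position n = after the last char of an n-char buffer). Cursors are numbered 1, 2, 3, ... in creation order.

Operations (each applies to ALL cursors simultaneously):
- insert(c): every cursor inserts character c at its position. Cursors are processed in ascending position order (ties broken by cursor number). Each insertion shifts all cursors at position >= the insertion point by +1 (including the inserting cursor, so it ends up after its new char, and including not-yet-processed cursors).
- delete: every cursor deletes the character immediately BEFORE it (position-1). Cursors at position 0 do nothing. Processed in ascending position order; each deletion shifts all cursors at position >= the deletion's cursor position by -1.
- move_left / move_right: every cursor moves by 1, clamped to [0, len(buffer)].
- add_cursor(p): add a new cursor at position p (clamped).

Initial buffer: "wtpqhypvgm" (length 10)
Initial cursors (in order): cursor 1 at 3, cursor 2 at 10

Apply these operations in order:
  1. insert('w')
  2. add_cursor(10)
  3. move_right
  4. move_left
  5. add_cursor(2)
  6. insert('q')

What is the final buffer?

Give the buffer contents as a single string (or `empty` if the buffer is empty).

Answer: wtqpwqqhypvgqmqw

Derivation:
After op 1 (insert('w')): buffer="wtpwqhypvgmw" (len 12), cursors c1@4 c2@12, authorship ...1.......2
After op 2 (add_cursor(10)): buffer="wtpwqhypvgmw" (len 12), cursors c1@4 c3@10 c2@12, authorship ...1.......2
After op 3 (move_right): buffer="wtpwqhypvgmw" (len 12), cursors c1@5 c3@11 c2@12, authorship ...1.......2
After op 4 (move_left): buffer="wtpwqhypvgmw" (len 12), cursors c1@4 c3@10 c2@11, authorship ...1.......2
After op 5 (add_cursor(2)): buffer="wtpwqhypvgmw" (len 12), cursors c4@2 c1@4 c3@10 c2@11, authorship ...1.......2
After op 6 (insert('q')): buffer="wtqpwqqhypvgqmqw" (len 16), cursors c4@3 c1@6 c3@13 c2@15, authorship ..4.11......3.22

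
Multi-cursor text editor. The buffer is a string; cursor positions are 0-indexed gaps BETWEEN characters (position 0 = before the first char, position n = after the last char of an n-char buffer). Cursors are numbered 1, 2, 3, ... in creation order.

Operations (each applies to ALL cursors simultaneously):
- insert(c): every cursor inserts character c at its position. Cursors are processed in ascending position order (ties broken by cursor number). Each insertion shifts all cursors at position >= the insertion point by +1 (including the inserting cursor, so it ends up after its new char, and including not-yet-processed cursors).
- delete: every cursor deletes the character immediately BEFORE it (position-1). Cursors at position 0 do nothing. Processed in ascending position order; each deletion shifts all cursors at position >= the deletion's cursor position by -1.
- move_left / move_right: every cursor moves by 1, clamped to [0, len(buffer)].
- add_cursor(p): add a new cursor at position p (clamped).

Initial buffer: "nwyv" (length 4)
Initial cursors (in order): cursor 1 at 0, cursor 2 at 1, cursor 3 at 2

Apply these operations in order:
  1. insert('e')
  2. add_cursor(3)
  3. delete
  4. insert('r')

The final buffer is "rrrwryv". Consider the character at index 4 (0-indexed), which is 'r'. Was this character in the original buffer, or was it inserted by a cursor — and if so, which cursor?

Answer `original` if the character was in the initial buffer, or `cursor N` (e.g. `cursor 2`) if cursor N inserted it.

Answer: cursor 3

Derivation:
After op 1 (insert('e')): buffer="eneweyv" (len 7), cursors c1@1 c2@3 c3@5, authorship 1.2.3..
After op 2 (add_cursor(3)): buffer="eneweyv" (len 7), cursors c1@1 c2@3 c4@3 c3@5, authorship 1.2.3..
After op 3 (delete): buffer="wyv" (len 3), cursors c1@0 c2@0 c4@0 c3@1, authorship ...
After op 4 (insert('r')): buffer="rrrwryv" (len 7), cursors c1@3 c2@3 c4@3 c3@5, authorship 124.3..
Authorship (.=original, N=cursor N): 1 2 4 . 3 . .
Index 4: author = 3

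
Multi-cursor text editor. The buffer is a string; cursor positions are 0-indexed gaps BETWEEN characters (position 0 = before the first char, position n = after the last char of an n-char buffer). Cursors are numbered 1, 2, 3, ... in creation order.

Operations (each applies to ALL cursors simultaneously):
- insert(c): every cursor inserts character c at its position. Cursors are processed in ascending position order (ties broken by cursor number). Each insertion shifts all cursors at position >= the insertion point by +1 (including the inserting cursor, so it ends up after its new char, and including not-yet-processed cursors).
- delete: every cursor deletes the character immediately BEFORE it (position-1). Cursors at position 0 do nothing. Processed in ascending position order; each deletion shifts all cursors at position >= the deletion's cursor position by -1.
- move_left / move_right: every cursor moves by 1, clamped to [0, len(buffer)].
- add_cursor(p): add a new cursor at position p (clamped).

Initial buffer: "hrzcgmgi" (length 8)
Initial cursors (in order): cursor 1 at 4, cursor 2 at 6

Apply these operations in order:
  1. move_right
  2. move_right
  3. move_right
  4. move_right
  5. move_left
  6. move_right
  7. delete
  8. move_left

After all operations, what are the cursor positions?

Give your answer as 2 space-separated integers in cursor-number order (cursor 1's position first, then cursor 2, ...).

Answer: 5 5

Derivation:
After op 1 (move_right): buffer="hrzcgmgi" (len 8), cursors c1@5 c2@7, authorship ........
After op 2 (move_right): buffer="hrzcgmgi" (len 8), cursors c1@6 c2@8, authorship ........
After op 3 (move_right): buffer="hrzcgmgi" (len 8), cursors c1@7 c2@8, authorship ........
After op 4 (move_right): buffer="hrzcgmgi" (len 8), cursors c1@8 c2@8, authorship ........
After op 5 (move_left): buffer="hrzcgmgi" (len 8), cursors c1@7 c2@7, authorship ........
After op 6 (move_right): buffer="hrzcgmgi" (len 8), cursors c1@8 c2@8, authorship ........
After op 7 (delete): buffer="hrzcgm" (len 6), cursors c1@6 c2@6, authorship ......
After op 8 (move_left): buffer="hrzcgm" (len 6), cursors c1@5 c2@5, authorship ......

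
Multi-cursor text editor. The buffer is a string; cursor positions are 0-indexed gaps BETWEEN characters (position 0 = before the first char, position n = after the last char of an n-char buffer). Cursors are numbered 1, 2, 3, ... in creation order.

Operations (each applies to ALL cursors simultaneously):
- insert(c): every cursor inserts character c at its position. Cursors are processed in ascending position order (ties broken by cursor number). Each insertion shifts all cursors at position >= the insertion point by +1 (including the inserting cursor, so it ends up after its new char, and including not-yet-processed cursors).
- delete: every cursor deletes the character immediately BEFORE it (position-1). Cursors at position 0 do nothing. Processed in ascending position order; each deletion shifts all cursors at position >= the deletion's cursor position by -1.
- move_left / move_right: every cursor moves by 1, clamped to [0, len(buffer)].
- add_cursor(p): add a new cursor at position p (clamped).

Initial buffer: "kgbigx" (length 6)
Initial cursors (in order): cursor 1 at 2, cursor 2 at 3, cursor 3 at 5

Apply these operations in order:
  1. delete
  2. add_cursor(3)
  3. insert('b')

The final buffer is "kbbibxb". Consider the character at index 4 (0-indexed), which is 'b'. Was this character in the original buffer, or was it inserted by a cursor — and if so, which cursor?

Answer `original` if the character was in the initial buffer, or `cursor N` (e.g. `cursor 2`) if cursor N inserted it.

Answer: cursor 3

Derivation:
After op 1 (delete): buffer="kix" (len 3), cursors c1@1 c2@1 c3@2, authorship ...
After op 2 (add_cursor(3)): buffer="kix" (len 3), cursors c1@1 c2@1 c3@2 c4@3, authorship ...
After op 3 (insert('b')): buffer="kbbibxb" (len 7), cursors c1@3 c2@3 c3@5 c4@7, authorship .12.3.4
Authorship (.=original, N=cursor N): . 1 2 . 3 . 4
Index 4: author = 3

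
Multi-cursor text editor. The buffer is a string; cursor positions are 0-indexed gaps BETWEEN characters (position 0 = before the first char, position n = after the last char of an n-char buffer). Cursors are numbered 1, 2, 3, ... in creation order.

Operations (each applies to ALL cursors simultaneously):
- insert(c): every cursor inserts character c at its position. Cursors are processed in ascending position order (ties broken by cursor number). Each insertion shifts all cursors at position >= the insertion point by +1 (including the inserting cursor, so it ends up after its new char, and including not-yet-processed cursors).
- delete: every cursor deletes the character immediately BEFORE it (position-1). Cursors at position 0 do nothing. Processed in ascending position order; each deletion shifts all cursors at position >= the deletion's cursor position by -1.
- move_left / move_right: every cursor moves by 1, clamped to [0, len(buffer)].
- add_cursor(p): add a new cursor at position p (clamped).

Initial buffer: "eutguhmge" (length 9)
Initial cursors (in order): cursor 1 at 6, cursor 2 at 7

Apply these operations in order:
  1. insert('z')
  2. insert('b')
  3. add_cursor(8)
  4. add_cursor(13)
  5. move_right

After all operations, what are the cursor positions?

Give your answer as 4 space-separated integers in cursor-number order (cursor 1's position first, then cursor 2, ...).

After op 1 (insert('z')): buffer="eutguhzmzge" (len 11), cursors c1@7 c2@9, authorship ......1.2..
After op 2 (insert('b')): buffer="eutguhzbmzbge" (len 13), cursors c1@8 c2@11, authorship ......11.22..
After op 3 (add_cursor(8)): buffer="eutguhzbmzbge" (len 13), cursors c1@8 c3@8 c2@11, authorship ......11.22..
After op 4 (add_cursor(13)): buffer="eutguhzbmzbge" (len 13), cursors c1@8 c3@8 c2@11 c4@13, authorship ......11.22..
After op 5 (move_right): buffer="eutguhzbmzbge" (len 13), cursors c1@9 c3@9 c2@12 c4@13, authorship ......11.22..

Answer: 9 12 9 13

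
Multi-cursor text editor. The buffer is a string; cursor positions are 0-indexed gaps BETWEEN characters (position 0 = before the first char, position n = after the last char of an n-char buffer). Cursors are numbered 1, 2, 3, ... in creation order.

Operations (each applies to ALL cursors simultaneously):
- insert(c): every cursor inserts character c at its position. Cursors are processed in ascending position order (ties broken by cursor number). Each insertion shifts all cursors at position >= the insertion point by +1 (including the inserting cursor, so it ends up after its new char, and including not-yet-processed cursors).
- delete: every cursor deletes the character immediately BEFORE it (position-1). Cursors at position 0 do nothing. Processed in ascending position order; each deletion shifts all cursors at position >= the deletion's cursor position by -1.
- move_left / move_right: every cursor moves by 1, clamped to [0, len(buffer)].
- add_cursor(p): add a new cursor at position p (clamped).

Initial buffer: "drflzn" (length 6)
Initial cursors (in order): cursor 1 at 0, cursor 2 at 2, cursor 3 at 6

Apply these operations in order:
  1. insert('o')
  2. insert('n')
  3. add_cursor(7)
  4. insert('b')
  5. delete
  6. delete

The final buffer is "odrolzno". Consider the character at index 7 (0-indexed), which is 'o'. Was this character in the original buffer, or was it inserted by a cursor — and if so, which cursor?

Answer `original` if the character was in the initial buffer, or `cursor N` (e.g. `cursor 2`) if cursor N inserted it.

Answer: cursor 3

Derivation:
After op 1 (insert('o')): buffer="odroflzno" (len 9), cursors c1@1 c2@4 c3@9, authorship 1..2....3
After op 2 (insert('n')): buffer="ondronflznon" (len 12), cursors c1@2 c2@6 c3@12, authorship 11..22....33
After op 3 (add_cursor(7)): buffer="ondronflznon" (len 12), cursors c1@2 c2@6 c4@7 c3@12, authorship 11..22....33
After op 4 (insert('b')): buffer="onbdronbfblznonb" (len 16), cursors c1@3 c2@8 c4@10 c3@16, authorship 111..222.4...333
After op 5 (delete): buffer="ondronflznon" (len 12), cursors c1@2 c2@6 c4@7 c3@12, authorship 11..22....33
After op 6 (delete): buffer="odrolzno" (len 8), cursors c1@1 c2@4 c4@4 c3@8, authorship 1..2...3
Authorship (.=original, N=cursor N): 1 . . 2 . . . 3
Index 7: author = 3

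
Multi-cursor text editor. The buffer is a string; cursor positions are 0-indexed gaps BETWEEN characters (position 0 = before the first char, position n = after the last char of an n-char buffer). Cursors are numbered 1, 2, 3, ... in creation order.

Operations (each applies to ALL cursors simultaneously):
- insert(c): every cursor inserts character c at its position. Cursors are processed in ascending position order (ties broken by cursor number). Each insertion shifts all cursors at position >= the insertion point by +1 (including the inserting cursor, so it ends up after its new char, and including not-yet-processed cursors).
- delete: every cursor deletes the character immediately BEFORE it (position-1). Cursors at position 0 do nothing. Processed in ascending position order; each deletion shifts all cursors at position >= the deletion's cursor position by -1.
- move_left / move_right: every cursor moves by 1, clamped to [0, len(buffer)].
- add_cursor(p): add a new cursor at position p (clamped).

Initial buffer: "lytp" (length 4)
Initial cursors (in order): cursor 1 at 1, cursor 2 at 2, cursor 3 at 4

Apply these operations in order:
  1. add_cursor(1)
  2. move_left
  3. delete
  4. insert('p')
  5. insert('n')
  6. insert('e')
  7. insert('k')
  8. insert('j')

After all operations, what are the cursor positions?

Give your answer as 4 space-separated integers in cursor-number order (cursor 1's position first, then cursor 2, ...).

Answer: 15 15 21 15

Derivation:
After op 1 (add_cursor(1)): buffer="lytp" (len 4), cursors c1@1 c4@1 c2@2 c3@4, authorship ....
After op 2 (move_left): buffer="lytp" (len 4), cursors c1@0 c4@0 c2@1 c3@3, authorship ....
After op 3 (delete): buffer="yp" (len 2), cursors c1@0 c2@0 c4@0 c3@1, authorship ..
After op 4 (insert('p')): buffer="pppypp" (len 6), cursors c1@3 c2@3 c4@3 c3@5, authorship 124.3.
After op 5 (insert('n')): buffer="pppnnnypnp" (len 10), cursors c1@6 c2@6 c4@6 c3@9, authorship 124124.33.
After op 6 (insert('e')): buffer="pppnnneeeypnep" (len 14), cursors c1@9 c2@9 c4@9 c3@13, authorship 124124124.333.
After op 7 (insert('k')): buffer="pppnnneeekkkypnekp" (len 18), cursors c1@12 c2@12 c4@12 c3@17, authorship 124124124124.3333.
After op 8 (insert('j')): buffer="pppnnneeekkkjjjypnekjp" (len 22), cursors c1@15 c2@15 c4@15 c3@21, authorship 124124124124124.33333.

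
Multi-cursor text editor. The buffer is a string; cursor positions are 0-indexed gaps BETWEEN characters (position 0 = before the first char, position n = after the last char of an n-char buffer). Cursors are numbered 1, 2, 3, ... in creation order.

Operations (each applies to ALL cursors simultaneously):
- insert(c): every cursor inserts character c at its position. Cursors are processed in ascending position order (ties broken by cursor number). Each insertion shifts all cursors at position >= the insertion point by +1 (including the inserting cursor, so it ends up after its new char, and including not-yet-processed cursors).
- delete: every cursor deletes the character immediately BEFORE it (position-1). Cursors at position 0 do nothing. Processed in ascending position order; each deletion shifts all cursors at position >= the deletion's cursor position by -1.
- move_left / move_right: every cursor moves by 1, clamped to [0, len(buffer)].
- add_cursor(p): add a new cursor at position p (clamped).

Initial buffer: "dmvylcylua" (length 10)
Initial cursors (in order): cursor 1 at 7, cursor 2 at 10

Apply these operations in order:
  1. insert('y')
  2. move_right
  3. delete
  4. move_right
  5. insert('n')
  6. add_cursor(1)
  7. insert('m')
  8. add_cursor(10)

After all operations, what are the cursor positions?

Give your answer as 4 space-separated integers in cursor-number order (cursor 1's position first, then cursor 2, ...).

Answer: 12 15 2 10

Derivation:
After op 1 (insert('y')): buffer="dmvylcyyluay" (len 12), cursors c1@8 c2@12, authorship .......1...2
After op 2 (move_right): buffer="dmvylcyyluay" (len 12), cursors c1@9 c2@12, authorship .......1...2
After op 3 (delete): buffer="dmvylcyyua" (len 10), cursors c1@8 c2@10, authorship .......1..
After op 4 (move_right): buffer="dmvylcyyua" (len 10), cursors c1@9 c2@10, authorship .......1..
After op 5 (insert('n')): buffer="dmvylcyyunan" (len 12), cursors c1@10 c2@12, authorship .......1.1.2
After op 6 (add_cursor(1)): buffer="dmvylcyyunan" (len 12), cursors c3@1 c1@10 c2@12, authorship .......1.1.2
After op 7 (insert('m')): buffer="dmmvylcyyunmanm" (len 15), cursors c3@2 c1@12 c2@15, authorship .3......1.11.22
After op 8 (add_cursor(10)): buffer="dmmvylcyyunmanm" (len 15), cursors c3@2 c4@10 c1@12 c2@15, authorship .3......1.11.22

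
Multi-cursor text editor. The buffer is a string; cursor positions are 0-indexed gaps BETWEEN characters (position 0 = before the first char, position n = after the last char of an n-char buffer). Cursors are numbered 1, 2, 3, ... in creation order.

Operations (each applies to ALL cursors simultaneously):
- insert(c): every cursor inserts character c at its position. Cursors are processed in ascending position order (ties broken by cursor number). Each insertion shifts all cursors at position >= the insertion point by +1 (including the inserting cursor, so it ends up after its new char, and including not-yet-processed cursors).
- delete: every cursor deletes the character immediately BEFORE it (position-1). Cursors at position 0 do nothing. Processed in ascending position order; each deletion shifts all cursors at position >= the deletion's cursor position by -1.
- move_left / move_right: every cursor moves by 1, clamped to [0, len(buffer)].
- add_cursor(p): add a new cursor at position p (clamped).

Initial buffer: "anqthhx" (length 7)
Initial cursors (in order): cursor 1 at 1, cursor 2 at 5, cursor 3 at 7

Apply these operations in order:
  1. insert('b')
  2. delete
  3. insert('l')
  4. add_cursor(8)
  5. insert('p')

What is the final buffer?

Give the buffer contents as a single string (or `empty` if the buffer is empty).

After op 1 (insert('b')): buffer="abnqthbhxb" (len 10), cursors c1@2 c2@7 c3@10, authorship .1....2..3
After op 2 (delete): buffer="anqthhx" (len 7), cursors c1@1 c2@5 c3@7, authorship .......
After op 3 (insert('l')): buffer="alnqthlhxl" (len 10), cursors c1@2 c2@7 c3@10, authorship .1....2..3
After op 4 (add_cursor(8)): buffer="alnqthlhxl" (len 10), cursors c1@2 c2@7 c4@8 c3@10, authorship .1....2..3
After op 5 (insert('p')): buffer="alpnqthlphpxlp" (len 14), cursors c1@3 c2@9 c4@11 c3@14, authorship .11....22.4.33

Answer: alpnqthlphpxlp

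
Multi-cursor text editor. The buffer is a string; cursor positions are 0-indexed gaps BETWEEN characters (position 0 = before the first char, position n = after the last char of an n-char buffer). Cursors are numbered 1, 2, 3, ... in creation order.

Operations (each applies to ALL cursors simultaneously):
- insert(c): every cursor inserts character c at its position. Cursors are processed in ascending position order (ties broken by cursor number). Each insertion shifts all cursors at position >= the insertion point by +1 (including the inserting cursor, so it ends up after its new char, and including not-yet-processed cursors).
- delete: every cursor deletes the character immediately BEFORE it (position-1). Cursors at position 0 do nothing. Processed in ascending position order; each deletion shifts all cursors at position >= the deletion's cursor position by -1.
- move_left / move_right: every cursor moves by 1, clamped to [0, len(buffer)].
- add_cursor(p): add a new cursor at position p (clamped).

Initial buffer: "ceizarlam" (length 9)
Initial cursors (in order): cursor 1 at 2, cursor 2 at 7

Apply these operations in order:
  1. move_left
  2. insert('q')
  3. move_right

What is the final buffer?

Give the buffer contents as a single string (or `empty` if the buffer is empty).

After op 1 (move_left): buffer="ceizarlam" (len 9), cursors c1@1 c2@6, authorship .........
After op 2 (insert('q')): buffer="cqeizarqlam" (len 11), cursors c1@2 c2@8, authorship .1.....2...
After op 3 (move_right): buffer="cqeizarqlam" (len 11), cursors c1@3 c2@9, authorship .1.....2...

Answer: cqeizarqlam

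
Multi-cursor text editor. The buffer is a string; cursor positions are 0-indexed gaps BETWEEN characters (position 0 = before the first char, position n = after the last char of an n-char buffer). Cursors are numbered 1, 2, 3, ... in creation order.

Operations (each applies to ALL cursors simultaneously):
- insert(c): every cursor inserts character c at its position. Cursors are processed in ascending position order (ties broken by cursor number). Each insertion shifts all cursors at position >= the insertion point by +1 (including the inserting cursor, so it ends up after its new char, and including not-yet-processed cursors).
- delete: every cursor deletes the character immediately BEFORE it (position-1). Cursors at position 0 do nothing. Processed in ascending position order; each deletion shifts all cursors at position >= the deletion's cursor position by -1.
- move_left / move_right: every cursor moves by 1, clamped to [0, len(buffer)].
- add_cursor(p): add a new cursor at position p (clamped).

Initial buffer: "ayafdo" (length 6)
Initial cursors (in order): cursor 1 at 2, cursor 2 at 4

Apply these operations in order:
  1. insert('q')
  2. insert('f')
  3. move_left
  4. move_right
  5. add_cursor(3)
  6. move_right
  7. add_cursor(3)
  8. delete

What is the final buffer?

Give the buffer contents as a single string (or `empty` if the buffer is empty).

Answer: ayfqfo

Derivation:
After op 1 (insert('q')): buffer="ayqafqdo" (len 8), cursors c1@3 c2@6, authorship ..1..2..
After op 2 (insert('f')): buffer="ayqfafqfdo" (len 10), cursors c1@4 c2@8, authorship ..11..22..
After op 3 (move_left): buffer="ayqfafqfdo" (len 10), cursors c1@3 c2@7, authorship ..11..22..
After op 4 (move_right): buffer="ayqfafqfdo" (len 10), cursors c1@4 c2@8, authorship ..11..22..
After op 5 (add_cursor(3)): buffer="ayqfafqfdo" (len 10), cursors c3@3 c1@4 c2@8, authorship ..11..22..
After op 6 (move_right): buffer="ayqfafqfdo" (len 10), cursors c3@4 c1@5 c2@9, authorship ..11..22..
After op 7 (add_cursor(3)): buffer="ayqfafqfdo" (len 10), cursors c4@3 c3@4 c1@5 c2@9, authorship ..11..22..
After op 8 (delete): buffer="ayfqfo" (len 6), cursors c1@2 c3@2 c4@2 c2@5, authorship ...22.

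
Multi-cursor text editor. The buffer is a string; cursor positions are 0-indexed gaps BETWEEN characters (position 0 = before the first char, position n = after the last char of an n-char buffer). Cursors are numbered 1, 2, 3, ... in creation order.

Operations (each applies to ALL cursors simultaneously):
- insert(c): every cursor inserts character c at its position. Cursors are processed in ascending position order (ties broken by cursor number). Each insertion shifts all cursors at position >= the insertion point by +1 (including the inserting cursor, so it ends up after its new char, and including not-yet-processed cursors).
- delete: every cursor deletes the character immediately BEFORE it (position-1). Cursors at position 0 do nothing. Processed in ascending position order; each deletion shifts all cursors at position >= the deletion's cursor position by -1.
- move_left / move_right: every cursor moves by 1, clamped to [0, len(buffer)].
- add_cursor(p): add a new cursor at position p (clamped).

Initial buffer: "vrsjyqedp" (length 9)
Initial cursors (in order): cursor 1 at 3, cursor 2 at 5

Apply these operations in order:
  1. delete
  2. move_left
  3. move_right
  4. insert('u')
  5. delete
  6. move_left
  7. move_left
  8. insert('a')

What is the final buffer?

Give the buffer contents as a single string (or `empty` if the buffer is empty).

After op 1 (delete): buffer="vrjqedp" (len 7), cursors c1@2 c2@3, authorship .......
After op 2 (move_left): buffer="vrjqedp" (len 7), cursors c1@1 c2@2, authorship .......
After op 3 (move_right): buffer="vrjqedp" (len 7), cursors c1@2 c2@3, authorship .......
After op 4 (insert('u')): buffer="vrujuqedp" (len 9), cursors c1@3 c2@5, authorship ..1.2....
After op 5 (delete): buffer="vrjqedp" (len 7), cursors c1@2 c2@3, authorship .......
After op 6 (move_left): buffer="vrjqedp" (len 7), cursors c1@1 c2@2, authorship .......
After op 7 (move_left): buffer="vrjqedp" (len 7), cursors c1@0 c2@1, authorship .......
After op 8 (insert('a')): buffer="avarjqedp" (len 9), cursors c1@1 c2@3, authorship 1.2......

Answer: avarjqedp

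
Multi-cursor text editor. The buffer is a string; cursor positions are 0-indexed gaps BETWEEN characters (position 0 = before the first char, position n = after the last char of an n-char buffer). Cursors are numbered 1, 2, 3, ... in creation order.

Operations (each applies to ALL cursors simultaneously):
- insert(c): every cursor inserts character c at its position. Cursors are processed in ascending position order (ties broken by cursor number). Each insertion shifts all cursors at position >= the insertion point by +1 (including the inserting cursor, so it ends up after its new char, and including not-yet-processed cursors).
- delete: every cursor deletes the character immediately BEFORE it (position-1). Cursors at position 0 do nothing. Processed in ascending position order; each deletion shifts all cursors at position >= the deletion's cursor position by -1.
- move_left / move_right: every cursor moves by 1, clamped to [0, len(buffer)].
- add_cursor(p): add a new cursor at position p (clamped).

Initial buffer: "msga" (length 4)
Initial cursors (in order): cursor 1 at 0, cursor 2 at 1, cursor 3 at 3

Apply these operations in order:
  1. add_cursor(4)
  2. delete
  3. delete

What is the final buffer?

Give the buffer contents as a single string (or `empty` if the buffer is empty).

Answer: empty

Derivation:
After op 1 (add_cursor(4)): buffer="msga" (len 4), cursors c1@0 c2@1 c3@3 c4@4, authorship ....
After op 2 (delete): buffer="s" (len 1), cursors c1@0 c2@0 c3@1 c4@1, authorship .
After op 3 (delete): buffer="" (len 0), cursors c1@0 c2@0 c3@0 c4@0, authorship 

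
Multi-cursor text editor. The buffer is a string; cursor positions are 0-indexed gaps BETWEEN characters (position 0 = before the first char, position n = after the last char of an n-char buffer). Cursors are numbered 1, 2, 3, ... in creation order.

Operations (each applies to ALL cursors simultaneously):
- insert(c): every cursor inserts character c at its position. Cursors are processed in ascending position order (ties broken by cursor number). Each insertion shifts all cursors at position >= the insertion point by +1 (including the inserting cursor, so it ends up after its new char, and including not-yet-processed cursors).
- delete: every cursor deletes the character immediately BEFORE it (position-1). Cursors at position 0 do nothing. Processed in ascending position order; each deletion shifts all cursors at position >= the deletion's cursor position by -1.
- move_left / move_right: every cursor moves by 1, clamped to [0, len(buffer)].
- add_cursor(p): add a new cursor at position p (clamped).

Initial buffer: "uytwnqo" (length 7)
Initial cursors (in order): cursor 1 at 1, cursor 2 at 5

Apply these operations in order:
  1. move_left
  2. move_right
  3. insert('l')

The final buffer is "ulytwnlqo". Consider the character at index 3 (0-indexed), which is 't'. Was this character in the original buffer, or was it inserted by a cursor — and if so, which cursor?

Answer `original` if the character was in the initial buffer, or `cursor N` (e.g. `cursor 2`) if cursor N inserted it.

Answer: original

Derivation:
After op 1 (move_left): buffer="uytwnqo" (len 7), cursors c1@0 c2@4, authorship .......
After op 2 (move_right): buffer="uytwnqo" (len 7), cursors c1@1 c2@5, authorship .......
After op 3 (insert('l')): buffer="ulytwnlqo" (len 9), cursors c1@2 c2@7, authorship .1....2..
Authorship (.=original, N=cursor N): . 1 . . . . 2 . .
Index 3: author = original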